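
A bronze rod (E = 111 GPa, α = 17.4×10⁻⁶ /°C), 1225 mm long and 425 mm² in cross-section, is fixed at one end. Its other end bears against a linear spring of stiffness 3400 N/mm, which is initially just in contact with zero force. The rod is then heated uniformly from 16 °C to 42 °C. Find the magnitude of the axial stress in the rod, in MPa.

If the spring were absent the rod would lengthen by αΔT L = 17.4×10⁻⁶ × 26 × 1225 = 0.5542 mm.
With a force P in the spring, the elastic change of the rod is PL/(AE) and that of the spring is P/k; compatibility requires their sum to equal δ_free.
So P = δ_free / [L/(AE) + 1/k] = 0.5542 / [ 1225/(425×111×10³) + 1/(3400) ].
P = 0.5542 / 0.0003201 = 1731 N.
σ = P/A = 1731/425 = 4.074 MPa.

σ ≈ 4.07 MPa (compressive)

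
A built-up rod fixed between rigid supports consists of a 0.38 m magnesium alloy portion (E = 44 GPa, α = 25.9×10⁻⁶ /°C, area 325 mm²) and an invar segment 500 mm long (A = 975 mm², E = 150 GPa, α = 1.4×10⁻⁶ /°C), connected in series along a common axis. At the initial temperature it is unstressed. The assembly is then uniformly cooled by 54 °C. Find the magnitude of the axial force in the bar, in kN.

P ≈ 19 kN (tensile)

With the walls removed the bar would change length by δ_free = Σ αᵢΔT Lᵢ = 25.9×10⁻⁶×54×380 + 1.4×10⁻⁶×54×500 = 0.5693 mm.
The walls prevent any net length change, so an axial force P (same in every segment) develops. Compatibility: P · Σ Lᵢ/(AᵢEᵢ) = δ_free.
The series flexibility is Σ Lᵢ/(AᵢEᵢ) = 380/(325×44×10³) + 500/(975×150×10³) = 2.999×10⁻⁵ mm/N.
Hence P = δ_free / Σ(L/AE) = 0.5693/2.999×10⁻⁵ = 18.98 kN (tensile).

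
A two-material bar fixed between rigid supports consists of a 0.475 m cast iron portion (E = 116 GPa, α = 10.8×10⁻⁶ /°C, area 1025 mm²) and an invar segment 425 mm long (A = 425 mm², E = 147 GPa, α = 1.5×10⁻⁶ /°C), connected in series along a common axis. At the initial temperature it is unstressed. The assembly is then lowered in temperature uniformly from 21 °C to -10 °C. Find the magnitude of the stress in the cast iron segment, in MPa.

With the walls removed the bar would change length by δ_free = Σ αᵢΔT Lᵢ = 10.8×10⁻⁶×31×475 + 1.5×10⁻⁶×31×425 = 0.1788 mm.
The walls prevent any net length change, so an axial force P (same in every segment) develops. Compatibility: P · Σ Lᵢ/(AᵢEᵢ) = δ_free.
The series flexibility is Σ Lᵢ/(AᵢEᵢ) = 475/(1025×116×10³) + 425/(425×147×10³) = 1.08×10⁻⁵ mm/N.
Hence P = δ_free / Σ(L/AE) = 0.1788/1.08×10⁻⁵ = 16.56 kN (tensile).
σ_{cast iron} = P / A = 16560 / 1025 = 16.15 MPa.

σ ≈ 16.2 MPa (tensile)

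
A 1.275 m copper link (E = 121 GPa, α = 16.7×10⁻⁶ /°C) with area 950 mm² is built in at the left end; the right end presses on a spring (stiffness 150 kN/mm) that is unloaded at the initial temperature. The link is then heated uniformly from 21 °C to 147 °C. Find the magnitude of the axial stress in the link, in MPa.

σ ≈ 159 MPa (compressive)

If the spring were absent the link would lengthen by αΔT L = 16.7×10⁻⁶ × 126 × 1275 = 2.683 mm.
With a force P in the spring, the elastic change of the link is PL/(AE) and that of the spring is P/k; compatibility requires their sum to equal δ_free.
P [ L/(AE) + 1/k ] = δ_free → P [ 1275/(950×121×10³) + 1/(150×10³) ] = 2.683.
P = 2.683 / 1.776×10⁻⁵ = 151100 N.
σ = P/A = 151100/950 = 159 MPa.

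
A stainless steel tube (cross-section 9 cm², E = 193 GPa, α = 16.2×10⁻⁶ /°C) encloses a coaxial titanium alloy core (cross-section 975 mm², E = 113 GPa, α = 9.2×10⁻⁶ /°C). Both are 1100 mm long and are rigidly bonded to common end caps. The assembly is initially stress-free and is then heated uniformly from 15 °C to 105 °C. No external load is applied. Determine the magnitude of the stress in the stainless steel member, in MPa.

The stainless steel has the larger α, so on heating it would change length more than the titanium alloy if both were free. The rigid plates force a common final length, so the stainless steel is put into compression and the titanium alloy into tension, with equal and opposite forces P (no external load).
Setting the final lengths equal and cancelling L: (α₁ − α₂)ΔT = P/(A₁E₁) + P/(A₂E₂).
|α₁ − α₂|·ΔT = 7×10⁻⁶ × 90 = 0.00063.
1/(A₁E₁) + 1/(A₂E₂) = 1/(900×193×10³) + 1/(975×113×10³) = 1.483×10⁻⁸ N⁻¹.
So P = 0.00063 / 1.483×10⁻⁸ = 42.47 kN.
σ_{stainless steel} = P/A₁ = 42470/900 = 47.19 MPa, compressive.

σ ≈ 47.2 MPa (compressive)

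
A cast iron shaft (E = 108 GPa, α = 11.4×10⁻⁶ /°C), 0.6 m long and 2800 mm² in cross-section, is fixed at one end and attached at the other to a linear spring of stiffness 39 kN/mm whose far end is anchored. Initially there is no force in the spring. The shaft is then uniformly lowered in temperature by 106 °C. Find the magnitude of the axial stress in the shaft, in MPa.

σ ≈ 9.37 MPa (tensile)

If the spring were absent the shaft would shorten by αΔT L = 11.4×10⁻⁶ × 106 × 600 = 0.725 mm.
With a force P in the spring, the elastic change of the shaft is PL/(AE) and that of the spring is P/k; compatibility requires their sum to equal δ_free.
P [ L/(AE) + 1/k ] = δ_free → P [ 600/(2800×108×10³) + 1/(39×10³) ] = 0.725.
P = 0.725 / 2.763×10⁻⁵ = 26250 N.
σ = P/A = 26250/2800 = 9.373 MPa.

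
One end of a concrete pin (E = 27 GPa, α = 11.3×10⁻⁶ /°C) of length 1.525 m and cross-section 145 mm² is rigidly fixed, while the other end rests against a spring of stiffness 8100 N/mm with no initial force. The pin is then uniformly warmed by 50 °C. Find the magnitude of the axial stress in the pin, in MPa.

If the spring were absent the pin would lengthen by αΔT L = 11.3×10⁻⁶ × 50 × 1525 = 0.8616 mm.
Let P be the compressive force at the spring. The pin shortens elastically by PL/(AE) and the spring compresses by P/k; together these equal δ_free.
P [ L/(AE) + 1/k ] = δ_free → P [ 1525/(145×27×10³) + 1/(8100) ] = 0.8616.
P = 0.8616 / 0.000513 = 1680 N.
σ = P/A = 1680/145 = 11.58 MPa.

σ ≈ 11.6 MPa (compressive)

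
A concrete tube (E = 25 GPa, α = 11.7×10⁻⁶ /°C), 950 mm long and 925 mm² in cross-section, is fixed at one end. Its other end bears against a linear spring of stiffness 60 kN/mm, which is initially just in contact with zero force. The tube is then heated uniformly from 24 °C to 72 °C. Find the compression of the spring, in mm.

δ ≈ 0.154 mm

Free thermal expansion: δ_free = αΔT L = 11.7×10⁻⁶ × 48 × 950 = 0.5335 mm.
With a force P in the spring, the elastic change of the tube is PL/(AE) and that of the spring is P/k; compatibility requires their sum to equal δ_free.
P [ L/(AE) + 1/k ] = δ_free → P [ 950/(925×25×10³) + 1/(60×10³) ] = 0.5335.
P = 0.5335 / 5.775×10⁻⁵ = 9239 N.
Spring compression = P/k = 9239/(60×10³) = 0.154 mm.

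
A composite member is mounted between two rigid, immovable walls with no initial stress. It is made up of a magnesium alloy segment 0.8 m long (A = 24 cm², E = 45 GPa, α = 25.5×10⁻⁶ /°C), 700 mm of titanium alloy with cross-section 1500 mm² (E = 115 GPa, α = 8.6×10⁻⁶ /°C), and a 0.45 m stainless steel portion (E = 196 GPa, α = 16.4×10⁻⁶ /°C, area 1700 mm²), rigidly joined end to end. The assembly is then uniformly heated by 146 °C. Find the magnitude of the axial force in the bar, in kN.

With the walls removed the bar would change length by δ_free = Σ αᵢΔT Lᵢ = 25.5×10⁻⁶×146×800 + 8.6×10⁻⁶×146×700 + 16.4×10⁻⁶×146×450 = 4.935 mm.
Since the ends are fixed, an axial force P builds up, equal in every segment, with P · Σ Lᵢ/(AᵢEᵢ) = δ_free.
The series flexibility is Σ Lᵢ/(AᵢEᵢ) = 800/(2400×45×10³) + 700/(1500×115×10³) + 450/(1700×196×10³) = 1.282×10⁻⁵ mm/N.
Hence P = δ_free / Σ(L/AE) = 4.935/1.282×10⁻⁵ = 385.1 kN (compressive).

P ≈ 385 kN (compressive)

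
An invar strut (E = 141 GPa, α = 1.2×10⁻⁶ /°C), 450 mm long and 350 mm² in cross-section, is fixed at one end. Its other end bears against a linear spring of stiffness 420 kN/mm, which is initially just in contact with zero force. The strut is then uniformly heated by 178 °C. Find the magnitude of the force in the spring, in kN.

If the spring were absent the strut would lengthen by αΔT L = 1.2×10⁻⁶ × 178 × 450 = 0.09612 mm.
Let P be the compressive force at the spring. The strut shortens elastically by PL/(AE) and the spring compresses by P/k; together these equal δ_free.
So P = δ_free / [L/(AE) + 1/k] = 0.09612 / [ 450/(350×141×10³) + 1/(420×10³) ].
P = 0.09612 / 1.15×10⁻⁵ = 8359 N.

P ≈ 8.36 kN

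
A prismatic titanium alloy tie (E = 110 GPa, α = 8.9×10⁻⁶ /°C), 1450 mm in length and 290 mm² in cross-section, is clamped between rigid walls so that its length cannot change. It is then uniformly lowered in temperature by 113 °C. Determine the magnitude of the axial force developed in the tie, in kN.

P ≈ 32.1 kN (tensile)

With zero net strain, σ = E·αΔT = 110 GPa × 8.9×10⁻⁶ × 113 = 110.6 MPa.
Then P = σA = 110.6 × 290 mm² = 32.08 kN, tensile.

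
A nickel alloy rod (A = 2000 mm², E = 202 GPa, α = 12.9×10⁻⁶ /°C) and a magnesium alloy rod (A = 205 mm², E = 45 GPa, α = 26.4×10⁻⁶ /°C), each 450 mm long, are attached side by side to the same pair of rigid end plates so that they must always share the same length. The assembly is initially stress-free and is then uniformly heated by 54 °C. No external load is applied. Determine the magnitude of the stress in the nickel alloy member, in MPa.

The magnesium alloy has the larger α, so on heating it would change length more than the nickel alloy if both were free. The rigid plates force a common final length, so the magnesium alloy is put into compression and the nickel alloy into tension, with equal and opposite forces P (no external load).
Setting the final lengths equal and cancelling L: (α₁ − α₂)ΔT = P/(A₁E₁) + P/(A₂E₂).
|α₁ − α₂|·ΔT = 13.5×10⁻⁶ × 54 = 0.000729.
1/(A₁E₁) + 1/(A₂E₂) = 1/(2000×202×10³) + 1/(205×45×10³) = 1.109×10⁻⁷ N⁻¹.
So P = 0.000729 / 1.109×10⁻⁷ = 6.575 kN.
σ_{nickel alloy} = P/A₁ = 6575/2000 = 3.287 MPa, tensile.

σ ≈ 3.29 MPa (tensile)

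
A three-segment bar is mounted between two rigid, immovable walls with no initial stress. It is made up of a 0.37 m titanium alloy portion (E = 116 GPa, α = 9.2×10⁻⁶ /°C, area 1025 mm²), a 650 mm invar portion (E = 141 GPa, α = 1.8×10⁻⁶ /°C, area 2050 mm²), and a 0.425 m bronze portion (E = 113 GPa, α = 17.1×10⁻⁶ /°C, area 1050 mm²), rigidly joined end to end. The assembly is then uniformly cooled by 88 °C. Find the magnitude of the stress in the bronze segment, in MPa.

σ ≈ 111 MPa (tensile)

If the supports were absent, the total length change would be Σ αᵢΔT Lᵢ = 9.2×10⁻⁶×88×370 + 1.8×10⁻⁶×88×650 + 17.1×10⁻⁶×88×425 = 1.042 mm.
The walls prevent any net length change, so an axial force P (same in every segment) develops. Compatibility: P · Σ Lᵢ/(AᵢEᵢ) = δ_free.
Σ Lᵢ/(AᵢEᵢ) = 370/(1025×116×10³) + 650/(2050×141×10³) + 425/(1050×113×10³) = 8.943×10⁻⁶ mm/N.
Hence P = δ_free / Σ(L/AE) = 1.042/8.943×10⁻⁶ = 116.5 kN (tensile).
σ_{bronze} = P / A = 116500 / 1050 = 111 MPa.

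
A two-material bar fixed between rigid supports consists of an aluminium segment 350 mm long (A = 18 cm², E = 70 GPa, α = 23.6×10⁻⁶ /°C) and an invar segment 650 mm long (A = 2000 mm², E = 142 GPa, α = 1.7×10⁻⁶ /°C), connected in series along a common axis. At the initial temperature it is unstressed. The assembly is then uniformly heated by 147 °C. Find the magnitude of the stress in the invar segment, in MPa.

σ ≈ 136 MPa (compressive)

With the walls removed the bar would change length by δ_free = Σ αᵢΔT Lᵢ = 23.6×10⁻⁶×147×350 + 1.7×10⁻⁶×147×650 = 1.377 mm.
The rigid supports impose zero overall length change; the single axial force P common to all segments must satisfy P Σ Lᵢ/(AᵢEᵢ) = δ_free.
The series flexibility is Σ Lᵢ/(AᵢEᵢ) = 350/(1800×70×10³) + 650/(2000×142×10³) = 5.067×10⁻⁶ mm/N.
P = 1.377 / 5.067×10⁻⁶ = 271700 N = 271.7 kN, compressive.
σ_{invar} = P / A = 271700 / 2000 = 135.9 MPa.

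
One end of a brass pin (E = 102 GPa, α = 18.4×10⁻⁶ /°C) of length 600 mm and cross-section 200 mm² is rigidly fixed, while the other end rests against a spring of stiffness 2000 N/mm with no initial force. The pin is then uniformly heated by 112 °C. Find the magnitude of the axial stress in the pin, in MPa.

σ ≈ 11.7 MPa (compressive)

Free thermal expansion: δ_free = αΔT L = 18.4×10⁻⁶ × 112 × 600 = 1.236 mm.
With a force P in the spring, the elastic change of the pin is PL/(AE) and that of the spring is P/k; compatibility requires their sum to equal δ_free.
P [ L/(AE) + 1/k ] = δ_free → P [ 600/(200×102×10³) + 1/(2000) ] = 1.236.
P = 1.236 / 0.0005294 = 2336 N.
σ = P/A = 2336/200 = 11.68 MPa.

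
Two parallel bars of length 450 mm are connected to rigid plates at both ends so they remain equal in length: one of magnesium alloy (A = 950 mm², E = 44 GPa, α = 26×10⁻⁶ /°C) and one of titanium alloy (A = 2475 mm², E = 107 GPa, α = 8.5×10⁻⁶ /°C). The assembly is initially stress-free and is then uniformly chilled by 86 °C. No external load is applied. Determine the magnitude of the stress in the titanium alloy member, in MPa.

σ ≈ 22 MPa (compressive)

Both members must finish at the same length. With the larger α, the magnesium alloy tends to over-contract; the plates restrain it, putting the magnesium alloy in tension and the titanium alloy in compression. With no external load the two internal forces are equal and opposite, magnitude P.
Equating the net (thermal + elastic) strains gives |α₁ − α₂|·ΔT = P·[1/(A₁E₁) + 1/(A₂E₂)].
|α₁ − α₂|·ΔT = 17.5×10⁻⁶ × 86 = 0.001505.
1/(A₁E₁) + 1/(A₂E₂) = 1/(950×44×10³) + 1/(2475×107×10³) = 2.77×10⁻⁸ N⁻¹.
P = 0.001505 / 2.77×10⁻⁸ = 54330 N = 54.33 kN.
σ_{titanium alloy} = P/A₂ = 54330/2475 = 21.95 MPa, compressive.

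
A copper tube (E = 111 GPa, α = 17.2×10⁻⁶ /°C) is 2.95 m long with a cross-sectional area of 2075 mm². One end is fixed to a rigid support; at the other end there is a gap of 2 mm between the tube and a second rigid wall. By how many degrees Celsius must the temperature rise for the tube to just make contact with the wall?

The gap closes when αΔT L = 2 mm, since the tube is still unstressed at that instant.
ΔT = 2 / (17.2×10⁻⁶ × 2950) = 39.42 °C.

ΔT ≈ 39.4 °C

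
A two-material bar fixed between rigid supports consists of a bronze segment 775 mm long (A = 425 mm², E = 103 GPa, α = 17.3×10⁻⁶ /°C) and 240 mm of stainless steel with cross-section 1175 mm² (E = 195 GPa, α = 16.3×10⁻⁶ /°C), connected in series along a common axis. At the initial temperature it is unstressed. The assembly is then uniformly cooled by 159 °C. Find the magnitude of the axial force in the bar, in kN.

Free thermal contraction of the whole bar: Σ αᵢΔT Lᵢ = 17.3×10⁻⁶×159×775 + 16.3×10⁻⁶×159×240 = 2.754 mm.
The rigid supports impose zero overall length change; the single axial force P common to all segments must satisfy P Σ Lᵢ/(AᵢEᵢ) = δ_free.
The series flexibility is Σ Lᵢ/(AᵢEᵢ) = 775/(425×103×10³) + 240/(1175×195×10³) = 1.875×10⁻⁵ mm/N.
So P = 2.754 / 1.875×10⁻⁵ = 146.9 kN, tensile.

P ≈ 147 kN (tensile)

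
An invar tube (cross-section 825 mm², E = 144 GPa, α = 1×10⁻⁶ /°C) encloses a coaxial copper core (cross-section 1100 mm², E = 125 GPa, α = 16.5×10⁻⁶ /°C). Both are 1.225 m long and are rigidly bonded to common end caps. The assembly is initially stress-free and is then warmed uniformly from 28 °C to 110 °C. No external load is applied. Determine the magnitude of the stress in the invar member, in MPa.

σ ≈ 98.2 MPa (tensile)

The copper has the larger α, so on heating it would change length more than the invar if both were free. The rigid plates force a common final length, so the copper is put into compression and the invar into tension, with equal and opposite forces P (no external load).
Setting the final lengths equal and cancelling L: (α₁ − α₂)ΔT = P/(A₁E₁) + P/(A₂E₂).
|α₁ − α₂|·ΔT = 15.5×10⁻⁶ × 82 = 0.001271.
1/(A₁E₁) + 1/(A₂E₂) = 1/(825×144×10³) + 1/(1100×125×10³) = 1.569×10⁻⁸ N⁻¹.
So P = 0.001271 / 1.569×10⁻⁸ = 81.01 kN.
σ_{invar} = P/A₁ = 81010/825 = 98.19 MPa, tensile.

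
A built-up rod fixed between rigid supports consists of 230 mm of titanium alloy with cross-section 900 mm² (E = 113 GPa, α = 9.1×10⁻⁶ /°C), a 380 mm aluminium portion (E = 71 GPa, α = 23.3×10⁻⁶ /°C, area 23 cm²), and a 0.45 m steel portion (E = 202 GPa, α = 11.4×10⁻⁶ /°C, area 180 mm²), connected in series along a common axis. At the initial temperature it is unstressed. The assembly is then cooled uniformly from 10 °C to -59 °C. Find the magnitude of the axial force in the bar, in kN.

With the walls removed the bar would change length by δ_free = Σ αᵢΔT Lᵢ = 9.1×10⁻⁶×69×230 + 23.3×10⁻⁶×69×380 + 11.4×10⁻⁶×69×450 = 1.109 mm.
The walls prevent any net length change, so an axial force P (same in every segment) develops. Compatibility: P · Σ Lᵢ/(AᵢEᵢ) = δ_free.
Σ Lᵢ/(AᵢEᵢ) = 230/(900×113×10³) + 380/(2300×71×10³) + 450/(180×202×10³) = 1.696×10⁻⁵ mm/N.
Hence P = δ_free / Σ(L/AE) = 1.109/1.696×10⁻⁵ = 65.39 kN (tensile).

P ≈ 65.4 kN (tensile)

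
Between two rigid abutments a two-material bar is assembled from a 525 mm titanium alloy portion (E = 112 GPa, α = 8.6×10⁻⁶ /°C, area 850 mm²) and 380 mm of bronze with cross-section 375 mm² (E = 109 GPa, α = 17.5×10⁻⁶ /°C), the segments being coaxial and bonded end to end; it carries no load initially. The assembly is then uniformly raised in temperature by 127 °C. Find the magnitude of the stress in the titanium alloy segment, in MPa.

σ ≈ 113 MPa (compressive)

With the walls removed the bar would change length by δ_free = Σ αᵢΔT Lᵢ = 8.6×10⁻⁶×127×525 + 17.5×10⁻⁶×127×380 = 1.418 mm.
The rigid supports impose zero overall length change; the single axial force P common to all segments must satisfy P Σ Lᵢ/(AᵢEᵢ) = δ_free.
Σ Lᵢ/(AᵢEᵢ) = 525/(850×112×10³) + 380/(375×109×10³) = 1.481×10⁻⁵ mm/N.
Hence P = δ_free / Σ(L/AE) = 1.418/1.481×10⁻⁵ = 95.73 kN (compressive).
σ_{titanium alloy} = P / A = 95730 / 850 = 112.6 MPa.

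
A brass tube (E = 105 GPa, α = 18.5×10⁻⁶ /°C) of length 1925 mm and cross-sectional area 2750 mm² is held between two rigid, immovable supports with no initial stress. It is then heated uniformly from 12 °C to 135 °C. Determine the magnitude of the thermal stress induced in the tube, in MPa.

σ ≈ 239 MPa (compressive)

The supports are rigid, so the total axial strain is zero. The restrained thermal strain is ε = αΔT = 18.5×10⁻⁶ × 123 = 2275.5×10⁻⁶.
Hence σ = E·αΔT = 105×10³ × 2275.5×10⁻⁶ = 238.9 MPa, compressive.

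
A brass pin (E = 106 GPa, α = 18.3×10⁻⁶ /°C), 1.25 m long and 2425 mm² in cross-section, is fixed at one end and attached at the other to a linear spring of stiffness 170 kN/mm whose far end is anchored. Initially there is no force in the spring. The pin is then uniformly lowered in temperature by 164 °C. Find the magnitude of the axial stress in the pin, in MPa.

σ ≈ 144 MPa (tensile)

If the spring were absent the pin would shorten by αΔT L = 18.3×10⁻⁶ × 164 × 1250 = 3.752 mm.
Let P be the tensile force in the spring. The pin extends elastically by PL/(AE) and the spring stretches by P/k; together these equal δ_free.
So P = δ_free / [L/(AE) + 1/k] = 3.752 / [ 1250/(2425×106×10³) + 1/(170×10³) ].
P = 3.752 / 1.075×10⁻⁵ = 349100 N.
σ = P/A = 349100/2425 = 144 MPa.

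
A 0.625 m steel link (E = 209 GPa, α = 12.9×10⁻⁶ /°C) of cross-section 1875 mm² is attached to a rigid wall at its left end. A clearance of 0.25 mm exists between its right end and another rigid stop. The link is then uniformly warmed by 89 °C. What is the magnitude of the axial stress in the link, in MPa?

Unrestrained expansion: δ_free = αΔT L = 12.9×10⁻⁶ × 89 × 625 = 0.7176 mm.
The gap closes (δ_free > 0.25 mm) and the wall then resists a further 0.7176 − 0.25 = 0.4676 mm of expansion.
So σ = E(δ_free − g)/L = 209×10³ × 0.4676/625 = 156.4 MPa.

σ ≈ 156 MPa (compressive)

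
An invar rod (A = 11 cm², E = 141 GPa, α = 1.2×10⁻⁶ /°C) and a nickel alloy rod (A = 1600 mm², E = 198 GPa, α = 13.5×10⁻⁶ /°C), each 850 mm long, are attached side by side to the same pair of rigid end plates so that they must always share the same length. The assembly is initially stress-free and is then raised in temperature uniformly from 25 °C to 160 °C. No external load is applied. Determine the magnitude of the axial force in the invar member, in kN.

P ≈ 173 kN (tensile in the invar)

The nickel alloy has the larger α, so on heating it would change length more than the invar if both were free. The rigid plates force a common final length, so the nickel alloy is put into compression and the invar into tension, with equal and opposite forces P (no external load).
Compatibility of the two members (thermal + elastic change equal): (α₁ − α₂)ΔT = P·[1/(A₁E₁) + 1/(A₂E₂)].
|α₁ − α₂|·ΔT = 12.3×10⁻⁶ × 135 = 0.001661.
1/(A₁E₁) + 1/(A₂E₂) = 1/(1100×141×10³) + 1/(1600×198×10³) = 9.604×10⁻⁹ N⁻¹.
P = 0.001661 / 9.604×10⁻⁹ = 172900 N = 172.9 kN.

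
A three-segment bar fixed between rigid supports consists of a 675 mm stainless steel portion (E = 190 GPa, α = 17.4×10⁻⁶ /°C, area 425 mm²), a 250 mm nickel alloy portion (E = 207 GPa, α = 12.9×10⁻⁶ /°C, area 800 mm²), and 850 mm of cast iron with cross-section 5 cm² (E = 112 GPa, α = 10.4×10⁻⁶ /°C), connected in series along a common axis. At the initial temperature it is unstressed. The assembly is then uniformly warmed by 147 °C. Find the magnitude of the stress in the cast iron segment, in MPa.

σ ≈ 279 MPa (compressive)

If the supports were absent, the total length change would be Σ αᵢΔT Lᵢ = 17.4×10⁻⁶×147×675 + 12.9×10⁻⁶×147×250 + 10.4×10⁻⁶×147×850 = 3.5 mm.
The walls prevent any net length change, so an axial force P (same in every segment) develops. Compatibility: P · Σ Lᵢ/(AᵢEᵢ) = δ_free.
The series flexibility is Σ Lᵢ/(AᵢEᵢ) = 675/(425×190×10³) + 250/(800×207×10³) + 850/(500×112×10³) = 2.505×10⁻⁵ mm/N.
P = 3.5 / 2.505×10⁻⁵ = 139700 N = 139.7 kN, compressive.
σ_{cast iron} = P / A = 139700 / 500 = 279.5 MPa.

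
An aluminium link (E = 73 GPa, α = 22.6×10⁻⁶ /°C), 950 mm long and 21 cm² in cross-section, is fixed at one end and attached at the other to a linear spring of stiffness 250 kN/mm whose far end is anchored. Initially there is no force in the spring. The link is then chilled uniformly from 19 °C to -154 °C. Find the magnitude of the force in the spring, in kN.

P ≈ 364 kN

The unrestrained thermal change is αΔT L = 22.6×10⁻⁶ × 173 × 950 = 3.714 mm.
With a force P in the spring, the elastic change of the link is PL/(AE) and that of the spring is P/k; compatibility requires their sum to equal δ_free.
So P = δ_free / [L/(AE) + 1/k] = 3.714 / [ 950/(2100×73×10³) + 1/(250×10³) ].
P = 3.714 / 1.02×10⁻⁵ = 364300 N.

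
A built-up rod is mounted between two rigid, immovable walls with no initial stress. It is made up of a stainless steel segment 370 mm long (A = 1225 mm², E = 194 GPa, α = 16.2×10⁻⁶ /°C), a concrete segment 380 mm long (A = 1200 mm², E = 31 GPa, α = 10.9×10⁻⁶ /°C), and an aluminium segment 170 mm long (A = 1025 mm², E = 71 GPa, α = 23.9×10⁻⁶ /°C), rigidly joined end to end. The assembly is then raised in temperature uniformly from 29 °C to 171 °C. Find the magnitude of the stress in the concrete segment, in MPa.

σ ≈ 119 MPa (compressive)

If the supports were absent, the total length change would be Σ αᵢΔT Lᵢ = 16.2×10⁻⁶×142×370 + 10.9×10⁻⁶×142×380 + 23.9×10⁻⁶×142×170 = 2.016 mm.
The rigid supports impose zero overall length change; the single axial force P common to all segments must satisfy P Σ Lᵢ/(AᵢEᵢ) = δ_free.
Σ Lᵢ/(AᵢEᵢ) = 370/(1225×194×10³) + 380/(1200×31×10³) + 170/(1025×71×10³) = 1.411×10⁻⁵ mm/N.
So P = 2.016 / 1.411×10⁻⁵ = 142.9 kN, compressive.
σ_{concrete} = P / A = 142900 / 1200 = 119.1 MPa.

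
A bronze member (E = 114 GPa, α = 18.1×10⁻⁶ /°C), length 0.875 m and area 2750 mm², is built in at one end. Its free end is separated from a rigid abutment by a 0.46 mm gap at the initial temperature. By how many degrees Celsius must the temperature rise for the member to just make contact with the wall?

ΔT ≈ 29 °C

The gap closes when αΔT L = 0.46 mm, since the member is still unstressed at that instant.
ΔT = 0.46 / (18.1×10⁻⁶ × 875) = 29.04 °C.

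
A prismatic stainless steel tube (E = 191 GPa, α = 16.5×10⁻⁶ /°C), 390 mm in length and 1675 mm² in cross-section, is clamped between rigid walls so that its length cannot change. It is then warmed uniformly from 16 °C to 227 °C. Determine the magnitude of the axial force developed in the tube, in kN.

With zero net strain, σ = E·αΔT = 191 GPa × 16.5×10⁻⁶ × 211 = 665 MPa.
Axial force P = σA = 665 × 1675 = 1.114×10⁶ N = 1114 kN, compressive.

P ≈ 1110 kN (compressive)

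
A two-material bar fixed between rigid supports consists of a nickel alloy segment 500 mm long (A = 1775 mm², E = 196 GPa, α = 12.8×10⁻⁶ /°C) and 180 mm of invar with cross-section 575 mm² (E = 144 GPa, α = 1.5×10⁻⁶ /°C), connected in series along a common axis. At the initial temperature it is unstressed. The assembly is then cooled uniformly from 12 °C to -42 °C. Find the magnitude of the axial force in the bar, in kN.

Free thermal contraction of the whole bar: Σ αᵢΔT Lᵢ = 12.8×10⁻⁶×54×500 + 1.5×10⁻⁶×54×180 = 0.3602 mm.
The walls prevent any net length change, so an axial force P (same in every segment) develops. Compatibility: P · Σ Lᵢ/(AᵢEᵢ) = δ_free.
Σ Lᵢ/(AᵢEᵢ) = 500/(1775×196×10³) + 180/(575×144×10³) = 3.611×10⁻⁶ mm/N.
P = 0.3602 / 3.611×10⁻⁶ = 99740 N = 99.74 kN, tensile.

P ≈ 99.7 kN (tensile)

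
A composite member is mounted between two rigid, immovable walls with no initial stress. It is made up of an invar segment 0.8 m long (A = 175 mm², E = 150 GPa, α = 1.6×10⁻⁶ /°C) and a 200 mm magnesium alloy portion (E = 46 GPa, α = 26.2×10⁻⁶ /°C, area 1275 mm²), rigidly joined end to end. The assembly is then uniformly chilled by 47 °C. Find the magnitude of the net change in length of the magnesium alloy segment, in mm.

|ΔL| ≈ 0.215 mm

With the walls removed the bar would change length by δ_free = Σ αᵢΔT Lᵢ = 1.6×10⁻⁶×47×800 + 26.2×10⁻⁶×47×200 = 0.3064 mm.
The rigid supports impose zero overall length change; the single axial force P common to all segments must satisfy P Σ Lᵢ/(AᵢEᵢ) = δ_free.
The series flexibility is Σ Lᵢ/(AᵢEᵢ) = 800/(175×150×10³) + 200/(1275×46×10³) = 3.389×10⁻⁵ mm/N.
Hence P = δ_free / Σ(L/AE) = 0.3064/3.389×10⁻⁵ = 9.043 kN (tensile).
For the magnesium alloy segment, free thermal change = 26.2×10⁻⁶×47×200 = 0.2463 mm and elastic change from P = 9043×200/(1275×46×10³) = 0.03084 mm; these oppose, so the net change is 0.215 mm (segment shortens).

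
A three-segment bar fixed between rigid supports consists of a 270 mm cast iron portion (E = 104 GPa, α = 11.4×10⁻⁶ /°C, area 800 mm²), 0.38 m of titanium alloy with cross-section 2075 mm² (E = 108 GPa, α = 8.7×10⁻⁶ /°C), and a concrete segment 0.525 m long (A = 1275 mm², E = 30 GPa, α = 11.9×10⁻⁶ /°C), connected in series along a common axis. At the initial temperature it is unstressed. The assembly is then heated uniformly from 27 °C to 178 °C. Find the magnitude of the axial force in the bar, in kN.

Free thermal expansion of the whole bar: Σ αᵢΔT Lᵢ = 11.4×10⁻⁶×151×270 + 8.7×10⁻⁶×151×380 + 11.9×10⁻⁶×151×525 = 1.907 mm.
Since the ends are fixed, an axial force P builds up, equal in every segment, with P · Σ Lᵢ/(AᵢEᵢ) = δ_free.
Σ Lᵢ/(AᵢEᵢ) = 270/(800×104×10³) + 380/(2075×108×10³) + 525/(1275×30×10³) = 1.867×10⁻⁵ mm/N.
P = 1.907 / 1.867×10⁻⁵ = 102200 N = 102.2 kN, compressive.

P ≈ 102 kN (compressive)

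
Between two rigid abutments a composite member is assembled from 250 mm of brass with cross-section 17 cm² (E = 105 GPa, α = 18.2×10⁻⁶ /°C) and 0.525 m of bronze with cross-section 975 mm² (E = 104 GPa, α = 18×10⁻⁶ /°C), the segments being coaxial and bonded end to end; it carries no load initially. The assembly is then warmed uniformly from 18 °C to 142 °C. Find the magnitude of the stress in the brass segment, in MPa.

σ ≈ 155 MPa (compressive)

If the supports were absent, the total length change would be Σ αᵢΔT Lᵢ = 18.2×10⁻⁶×124×250 + 18×10⁻⁶×124×525 = 1.736 mm.
The rigid supports impose zero overall length change; the single axial force P common to all segments must satisfy P Σ Lᵢ/(AᵢEᵢ) = δ_free.
Σ Lᵢ/(AᵢEᵢ) = 250/(1700×105×10³) + 525/(975×104×10³) = 6.578×10⁻⁶ mm/N.
So P = 1.736 / 6.578×10⁻⁶ = 263.9 kN, compressive.
σ_{brass} = P / A = 263900 / 1700 = 155.2 MPa.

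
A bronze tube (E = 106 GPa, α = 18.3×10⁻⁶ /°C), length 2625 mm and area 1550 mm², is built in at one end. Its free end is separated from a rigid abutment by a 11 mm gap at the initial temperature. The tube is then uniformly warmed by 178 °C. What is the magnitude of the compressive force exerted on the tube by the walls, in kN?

P ≈ 0 kN

If the wall were absent the tube would grow by αΔT L = 18.3×10⁻⁶ × 178 × 2625 = 8.551 mm.
This is smaller than the 11 mm clearance, so the tube expands freely without reaching the stop — the stress is zero.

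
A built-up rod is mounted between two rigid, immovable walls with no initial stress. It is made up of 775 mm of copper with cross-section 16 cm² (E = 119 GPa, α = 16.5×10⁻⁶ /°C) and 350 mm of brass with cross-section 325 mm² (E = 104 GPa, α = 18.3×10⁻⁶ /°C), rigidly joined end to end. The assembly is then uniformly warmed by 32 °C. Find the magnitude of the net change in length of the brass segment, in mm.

|ΔL| ≈ 0.236 mm

Free thermal expansion of the whole bar: Σ αᵢΔT Lᵢ = 16.5×10⁻⁶×32×775 + 18.3×10⁻⁶×32×350 = 0.6142 mm.
Since the ends are fixed, an axial force P builds up, equal in every segment, with P · Σ Lᵢ/(AᵢEᵢ) = δ_free.
The series flexibility is Σ Lᵢ/(AᵢEᵢ) = 775/(1600×119×10³) + 350/(325×104×10³) = 1.443×10⁻⁵ mm/N.
Hence P = δ_free / Σ(L/AE) = 0.6142/1.443×10⁻⁵ = 42.57 kN (compressive).
For the brass segment, free thermal change = 18.3×10⁻⁶×32×350 = 0.205 mm and elastic change from P = 42570×350/(325×104×10³) = 0.4409 mm; these oppose, so the net change is 0.236 mm (segment shortens).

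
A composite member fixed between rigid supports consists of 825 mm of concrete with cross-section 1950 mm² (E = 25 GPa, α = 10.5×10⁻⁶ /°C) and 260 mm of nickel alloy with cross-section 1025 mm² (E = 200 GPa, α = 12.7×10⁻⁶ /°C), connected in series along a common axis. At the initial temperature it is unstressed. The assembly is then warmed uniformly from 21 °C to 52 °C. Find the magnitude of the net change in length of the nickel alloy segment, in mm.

|ΔL| ≈ 0.0765 mm

Free thermal expansion of the whole bar: Σ αᵢΔT Lᵢ = 10.5×10⁻⁶×31×825 + 12.7×10⁻⁶×31×260 = 0.3709 mm.
Since the ends are fixed, an axial force P builds up, equal in every segment, with P · Σ Lᵢ/(AᵢEᵢ) = δ_free.
The series flexibility is Σ Lᵢ/(AᵢEᵢ) = 825/(1950×25×10³) + 260/(1025×200×10³) = 1.819×10⁻⁵ mm/N.
P = 0.3709 / 1.819×10⁻⁵ = 20390 N = 20.39 kN, compressive.
For the nickel alloy segment, free thermal change = 12.7×10⁻⁶×31×260 = 0.1024 mm and elastic change from P = 20390×260/(1025×200×10³) = 0.02586 mm; these oppose, so the net change is 0.0765 mm (segment lengthens).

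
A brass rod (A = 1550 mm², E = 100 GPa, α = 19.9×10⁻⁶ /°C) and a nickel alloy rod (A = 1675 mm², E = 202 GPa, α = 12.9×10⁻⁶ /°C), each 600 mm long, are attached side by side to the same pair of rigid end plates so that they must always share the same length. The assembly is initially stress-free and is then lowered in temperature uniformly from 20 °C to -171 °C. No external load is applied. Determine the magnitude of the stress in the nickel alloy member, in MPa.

The brass has the larger α, so on cooling it would change length more than the nickel alloy if both were free. The rigid plates force a common final length, so the brass is put into tension and the nickel alloy into compression, with equal and opposite forces P (no external load).
Setting the final lengths equal and cancelling L: (α₁ − α₂)ΔT = P/(A₁E₁) + P/(A₂E₂).
|α₁ − α₂|·ΔT = 7×10⁻⁶ × 191 = 0.001337.
1/(A₁E₁) + 1/(A₂E₂) = 1/(1550×100×10³) + 1/(1675×202×10³) = 9.407×10⁻⁹ N⁻¹.
So P = 0.001337 / 9.407×10⁻⁹ = 142.1 kN.
σ_{nickel alloy} = P/A₂ = 142100/1675 = 84.85 MPa, compressive.

σ ≈ 84.9 MPa (compressive)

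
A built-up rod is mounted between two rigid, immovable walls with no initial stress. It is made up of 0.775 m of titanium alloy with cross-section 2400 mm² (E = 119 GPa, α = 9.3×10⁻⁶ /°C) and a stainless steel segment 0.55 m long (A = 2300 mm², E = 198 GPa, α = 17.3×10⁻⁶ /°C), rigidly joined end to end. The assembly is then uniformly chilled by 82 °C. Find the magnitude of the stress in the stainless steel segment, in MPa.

If the supports were absent, the total length change would be Σ αᵢΔT Lᵢ = 9.3×10⁻⁶×82×775 + 17.3×10⁻⁶×82×550 = 1.371 mm.
The walls prevent any net length change, so an axial force P (same in every segment) develops. Compatibility: P · Σ Lᵢ/(AᵢEᵢ) = δ_free.
The series flexibility is Σ Lᵢ/(AᵢEᵢ) = 775/(2400×119×10³) + 550/(2300×198×10³) = 3.921×10⁻⁶ mm/N.
Hence P = δ_free / Σ(L/AE) = 1.371/3.921×10⁻⁶ = 349.7 kN (tensile).
σ_{stainless steel} = P / A = 349700 / 2300 = 152 MPa.

σ ≈ 152 MPa (tensile)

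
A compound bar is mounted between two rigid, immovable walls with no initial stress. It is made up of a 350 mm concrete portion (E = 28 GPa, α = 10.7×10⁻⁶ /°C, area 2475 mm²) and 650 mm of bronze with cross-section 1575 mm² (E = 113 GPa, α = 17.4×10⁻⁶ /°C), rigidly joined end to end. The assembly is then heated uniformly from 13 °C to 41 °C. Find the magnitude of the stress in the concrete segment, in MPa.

σ ≈ 19.6 MPa (compressive)

If the supports were absent, the total length change would be Σ αᵢΔT Lᵢ = 10.7×10⁻⁶×28×350 + 17.4×10⁻⁶×28×650 = 0.4215 mm.
Since the ends are fixed, an axial force P builds up, equal in every segment, with P · Σ Lᵢ/(AᵢEᵢ) = δ_free.
The series flexibility is Σ Lᵢ/(AᵢEᵢ) = 350/(2475×28×10³) + 650/(1575×113×10³) = 8.703×10⁻⁶ mm/N.
Hence P = δ_free / Σ(L/AE) = 0.4215/8.703×10⁻⁶ = 48.44 kN (compressive).
σ_{concrete} = P / A = 48440 / 2475 = 19.57 MPa.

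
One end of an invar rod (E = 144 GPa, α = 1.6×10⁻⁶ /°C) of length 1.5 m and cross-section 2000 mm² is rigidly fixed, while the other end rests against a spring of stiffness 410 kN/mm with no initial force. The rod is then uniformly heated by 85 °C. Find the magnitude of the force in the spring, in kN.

Free thermal expansion: δ_free = αΔT L = 1.6×10⁻⁶ × 85 × 1500 = 0.204 mm.
With a force P in the spring, the elastic change of the rod is PL/(AE) and that of the spring is P/k; compatibility requires their sum to equal δ_free.
P [ L/(AE) + 1/k ] = δ_free → P [ 1500/(2000×144×10³) + 1/(410×10³) ] = 0.204.
P = 0.204 / 7.647×10⁻⁶ = 26680 N.

P ≈ 26.7 kN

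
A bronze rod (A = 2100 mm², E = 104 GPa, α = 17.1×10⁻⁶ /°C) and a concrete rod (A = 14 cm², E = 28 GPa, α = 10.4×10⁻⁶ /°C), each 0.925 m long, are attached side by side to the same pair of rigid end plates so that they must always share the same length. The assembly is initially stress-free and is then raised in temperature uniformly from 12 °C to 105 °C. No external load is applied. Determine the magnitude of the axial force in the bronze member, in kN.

P ≈ 20.7 kN (compressive in the bronze)

Both members must finish at the same length. With the larger α, the bronze tends to over-expand; the plates restrain it, putting the bronze in compression and the concrete in tension. With no external load the two internal forces are equal and opposite, magnitude P.
Setting the final lengths equal and cancelling L: (α₁ − α₂)ΔT = P/(A₁E₁) + P/(A₂E₂).
|α₁ − α₂|·ΔT = 6.7×10⁻⁶ × 93 = 0.0006231.
1/(A₁E₁) + 1/(A₂E₂) = 1/(2100×104×10³) + 1/(1400×28×10³) = 3.009×10⁻⁸ N⁻¹.
So P = 0.0006231 / 3.009×10⁻⁸ = 20.71 kN.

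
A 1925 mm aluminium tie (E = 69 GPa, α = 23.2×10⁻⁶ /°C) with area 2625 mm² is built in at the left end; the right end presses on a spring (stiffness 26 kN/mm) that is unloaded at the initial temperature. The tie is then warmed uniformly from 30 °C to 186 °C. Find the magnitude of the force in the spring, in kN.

If the spring were absent the tie would lengthen by αΔT L = 23.2×10⁻⁶ × 156 × 1925 = 6.967 mm.
With a force P in the spring, the elastic change of the tie is PL/(AE) and that of the spring is P/k; compatibility requires their sum to equal δ_free.
So P = δ_free / [L/(AE) + 1/k] = 6.967 / [ 1925/(2625×69×10³) + 1/(26×10³) ].
P = 6.967 / 4.909×10⁻⁵ = 141900 N.

P ≈ 142 kN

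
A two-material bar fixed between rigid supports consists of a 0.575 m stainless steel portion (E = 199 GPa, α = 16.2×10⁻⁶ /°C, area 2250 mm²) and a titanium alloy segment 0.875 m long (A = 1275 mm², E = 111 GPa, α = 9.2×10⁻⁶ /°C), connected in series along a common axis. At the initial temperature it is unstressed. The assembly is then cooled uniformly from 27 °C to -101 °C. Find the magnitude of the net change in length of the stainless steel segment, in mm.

With the walls removed the bar would change length by δ_free = Σ αᵢΔT Lᵢ = 16.2×10⁻⁶×128×575 + 9.2×10⁻⁶×128×875 = 2.223 mm.
The rigid supports impose zero overall length change; the single axial force P common to all segments must satisfy P Σ Lᵢ/(AᵢEᵢ) = δ_free.
The series flexibility is Σ Lᵢ/(AᵢEᵢ) = 575/(2250×199×10³) + 875/(1275×111×10³) = 7.467×10⁻⁶ mm/N.
Hence P = δ_free / Σ(L/AE) = 2.223/7.467×10⁻⁶ = 297.7 kN (tensile).
For the stainless steel segment, free thermal change = 16.2×10⁻⁶×128×575 = 1.192 mm and elastic change from P = 297700×575/(2250×199×10³) = 0.3823 mm; these oppose, so the net change is 0.81 mm (segment shortens).

|ΔL| ≈ 0.81 mm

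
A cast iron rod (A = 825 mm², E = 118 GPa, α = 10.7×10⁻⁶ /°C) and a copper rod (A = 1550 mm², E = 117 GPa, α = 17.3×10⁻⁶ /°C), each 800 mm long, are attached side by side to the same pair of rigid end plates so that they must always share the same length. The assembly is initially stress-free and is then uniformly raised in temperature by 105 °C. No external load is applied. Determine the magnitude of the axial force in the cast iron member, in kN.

P ≈ 43.9 kN (tensile in the cast iron)

The copper has the larger α, so on heating it would change length more than the cast iron if both were free. The rigid plates force a common final length, so the copper is put into compression and the cast iron into tension, with equal and opposite forces P (no external load).
Setting the final lengths equal and cancelling L: (α₁ − α₂)ΔT = P/(A₁E₁) + P/(A₂E₂).
|α₁ − α₂|·ΔT = 6.6×10⁻⁶ × 105 = 0.000693.
1/(A₁E₁) + 1/(A₂E₂) = 1/(825×118×10³) + 1/(1550×117×10³) = 1.579×10⁻⁸ N⁻¹.
So P = 0.000693 / 1.579×10⁻⁸ = 43.9 kN.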